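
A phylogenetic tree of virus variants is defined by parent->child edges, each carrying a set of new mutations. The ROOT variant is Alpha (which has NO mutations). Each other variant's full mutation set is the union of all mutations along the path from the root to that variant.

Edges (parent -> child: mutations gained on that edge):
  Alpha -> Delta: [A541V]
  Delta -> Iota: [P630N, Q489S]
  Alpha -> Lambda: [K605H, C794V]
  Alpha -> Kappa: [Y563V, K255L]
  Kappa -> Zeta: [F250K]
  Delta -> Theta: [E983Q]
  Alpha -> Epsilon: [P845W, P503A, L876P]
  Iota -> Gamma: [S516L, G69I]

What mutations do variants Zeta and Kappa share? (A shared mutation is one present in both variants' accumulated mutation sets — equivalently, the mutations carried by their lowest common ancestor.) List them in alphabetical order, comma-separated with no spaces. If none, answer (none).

Answer: K255L,Y563V

Derivation:
Accumulating mutations along path to Zeta:
  At Alpha: gained [] -> total []
  At Kappa: gained ['Y563V', 'K255L'] -> total ['K255L', 'Y563V']
  At Zeta: gained ['F250K'] -> total ['F250K', 'K255L', 'Y563V']
Mutations(Zeta) = ['F250K', 'K255L', 'Y563V']
Accumulating mutations along path to Kappa:
  At Alpha: gained [] -> total []
  At Kappa: gained ['Y563V', 'K255L'] -> total ['K255L', 'Y563V']
Mutations(Kappa) = ['K255L', 'Y563V']
Intersection: ['F250K', 'K255L', 'Y563V'] ∩ ['K255L', 'Y563V'] = ['K255L', 'Y563V']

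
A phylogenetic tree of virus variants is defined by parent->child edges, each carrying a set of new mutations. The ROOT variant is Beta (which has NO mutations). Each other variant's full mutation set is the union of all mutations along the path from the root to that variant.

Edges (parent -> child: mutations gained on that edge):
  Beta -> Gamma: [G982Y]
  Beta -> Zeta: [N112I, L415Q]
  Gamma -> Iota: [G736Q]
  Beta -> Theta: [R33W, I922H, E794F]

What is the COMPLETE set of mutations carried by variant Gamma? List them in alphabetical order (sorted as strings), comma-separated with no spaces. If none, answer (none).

Answer: G982Y

Derivation:
At Beta: gained [] -> total []
At Gamma: gained ['G982Y'] -> total ['G982Y']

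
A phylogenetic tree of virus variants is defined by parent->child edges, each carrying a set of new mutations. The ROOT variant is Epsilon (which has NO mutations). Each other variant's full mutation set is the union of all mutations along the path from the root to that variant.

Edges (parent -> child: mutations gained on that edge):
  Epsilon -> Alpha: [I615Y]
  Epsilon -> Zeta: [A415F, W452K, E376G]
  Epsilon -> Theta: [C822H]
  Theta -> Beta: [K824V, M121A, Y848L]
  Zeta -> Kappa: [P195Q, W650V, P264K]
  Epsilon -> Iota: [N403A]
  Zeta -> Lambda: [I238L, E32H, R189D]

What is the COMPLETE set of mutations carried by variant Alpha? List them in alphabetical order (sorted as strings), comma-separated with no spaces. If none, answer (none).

At Epsilon: gained [] -> total []
At Alpha: gained ['I615Y'] -> total ['I615Y']

Answer: I615Y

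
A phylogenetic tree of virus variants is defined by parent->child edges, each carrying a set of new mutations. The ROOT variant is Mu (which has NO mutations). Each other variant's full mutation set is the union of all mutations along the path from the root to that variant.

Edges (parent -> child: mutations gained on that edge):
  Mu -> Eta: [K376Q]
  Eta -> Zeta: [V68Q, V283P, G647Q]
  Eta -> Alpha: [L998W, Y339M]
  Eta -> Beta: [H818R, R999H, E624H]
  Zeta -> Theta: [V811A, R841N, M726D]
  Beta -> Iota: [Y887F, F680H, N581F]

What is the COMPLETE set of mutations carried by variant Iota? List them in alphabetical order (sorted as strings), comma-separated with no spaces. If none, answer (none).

At Mu: gained [] -> total []
At Eta: gained ['K376Q'] -> total ['K376Q']
At Beta: gained ['H818R', 'R999H', 'E624H'] -> total ['E624H', 'H818R', 'K376Q', 'R999H']
At Iota: gained ['Y887F', 'F680H', 'N581F'] -> total ['E624H', 'F680H', 'H818R', 'K376Q', 'N581F', 'R999H', 'Y887F']

Answer: E624H,F680H,H818R,K376Q,N581F,R999H,Y887F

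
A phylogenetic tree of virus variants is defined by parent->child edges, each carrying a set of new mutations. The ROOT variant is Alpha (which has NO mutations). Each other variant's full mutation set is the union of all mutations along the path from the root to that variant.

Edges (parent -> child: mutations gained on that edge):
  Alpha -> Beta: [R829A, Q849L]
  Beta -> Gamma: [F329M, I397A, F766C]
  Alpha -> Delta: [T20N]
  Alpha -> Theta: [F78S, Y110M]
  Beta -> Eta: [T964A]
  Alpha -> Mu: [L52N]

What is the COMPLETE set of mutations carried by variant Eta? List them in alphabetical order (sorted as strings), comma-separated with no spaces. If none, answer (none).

Answer: Q849L,R829A,T964A

Derivation:
At Alpha: gained [] -> total []
At Beta: gained ['R829A', 'Q849L'] -> total ['Q849L', 'R829A']
At Eta: gained ['T964A'] -> total ['Q849L', 'R829A', 'T964A']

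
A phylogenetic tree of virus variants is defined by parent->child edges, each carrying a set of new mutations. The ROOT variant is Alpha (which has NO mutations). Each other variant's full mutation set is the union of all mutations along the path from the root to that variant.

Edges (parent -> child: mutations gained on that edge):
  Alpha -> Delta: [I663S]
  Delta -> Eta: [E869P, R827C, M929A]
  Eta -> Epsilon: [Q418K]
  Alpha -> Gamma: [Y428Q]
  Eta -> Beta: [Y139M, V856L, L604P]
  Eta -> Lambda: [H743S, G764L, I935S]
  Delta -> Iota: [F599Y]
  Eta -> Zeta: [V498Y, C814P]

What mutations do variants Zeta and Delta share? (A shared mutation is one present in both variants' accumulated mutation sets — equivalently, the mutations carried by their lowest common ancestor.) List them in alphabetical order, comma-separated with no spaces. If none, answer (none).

Accumulating mutations along path to Zeta:
  At Alpha: gained [] -> total []
  At Delta: gained ['I663S'] -> total ['I663S']
  At Eta: gained ['E869P', 'R827C', 'M929A'] -> total ['E869P', 'I663S', 'M929A', 'R827C']
  At Zeta: gained ['V498Y', 'C814P'] -> total ['C814P', 'E869P', 'I663S', 'M929A', 'R827C', 'V498Y']
Mutations(Zeta) = ['C814P', 'E869P', 'I663S', 'M929A', 'R827C', 'V498Y']
Accumulating mutations along path to Delta:
  At Alpha: gained [] -> total []
  At Delta: gained ['I663S'] -> total ['I663S']
Mutations(Delta) = ['I663S']
Intersection: ['C814P', 'E869P', 'I663S', 'M929A', 'R827C', 'V498Y'] ∩ ['I663S'] = ['I663S']

Answer: I663S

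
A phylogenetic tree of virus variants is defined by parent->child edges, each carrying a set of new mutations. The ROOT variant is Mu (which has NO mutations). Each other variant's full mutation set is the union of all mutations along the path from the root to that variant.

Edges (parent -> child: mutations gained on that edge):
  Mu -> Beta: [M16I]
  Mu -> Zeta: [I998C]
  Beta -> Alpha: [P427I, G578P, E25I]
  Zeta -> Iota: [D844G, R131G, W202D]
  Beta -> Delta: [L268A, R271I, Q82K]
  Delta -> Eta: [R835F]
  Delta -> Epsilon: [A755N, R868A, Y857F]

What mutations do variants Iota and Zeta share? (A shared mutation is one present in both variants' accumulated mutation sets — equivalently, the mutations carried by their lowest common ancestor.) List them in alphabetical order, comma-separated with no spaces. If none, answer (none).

Answer: I998C

Derivation:
Accumulating mutations along path to Iota:
  At Mu: gained [] -> total []
  At Zeta: gained ['I998C'] -> total ['I998C']
  At Iota: gained ['D844G', 'R131G', 'W202D'] -> total ['D844G', 'I998C', 'R131G', 'W202D']
Mutations(Iota) = ['D844G', 'I998C', 'R131G', 'W202D']
Accumulating mutations along path to Zeta:
  At Mu: gained [] -> total []
  At Zeta: gained ['I998C'] -> total ['I998C']
Mutations(Zeta) = ['I998C']
Intersection: ['D844G', 'I998C', 'R131G', 'W202D'] ∩ ['I998C'] = ['I998C']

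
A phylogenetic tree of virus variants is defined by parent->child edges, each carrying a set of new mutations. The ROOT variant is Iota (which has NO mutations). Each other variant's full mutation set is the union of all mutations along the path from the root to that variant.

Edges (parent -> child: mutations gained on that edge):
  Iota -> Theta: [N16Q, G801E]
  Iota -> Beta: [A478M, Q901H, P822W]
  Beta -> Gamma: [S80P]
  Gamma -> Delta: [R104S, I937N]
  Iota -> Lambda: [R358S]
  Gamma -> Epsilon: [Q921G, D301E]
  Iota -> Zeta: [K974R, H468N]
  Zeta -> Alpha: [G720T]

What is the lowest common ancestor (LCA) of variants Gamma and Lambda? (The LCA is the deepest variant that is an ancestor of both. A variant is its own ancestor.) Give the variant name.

Answer: Iota

Derivation:
Path from root to Gamma: Iota -> Beta -> Gamma
  ancestors of Gamma: {Iota, Beta, Gamma}
Path from root to Lambda: Iota -> Lambda
  ancestors of Lambda: {Iota, Lambda}
Common ancestors: {Iota}
Walk up from Lambda: Lambda (not in ancestors of Gamma), Iota (in ancestors of Gamma)
Deepest common ancestor (LCA) = Iota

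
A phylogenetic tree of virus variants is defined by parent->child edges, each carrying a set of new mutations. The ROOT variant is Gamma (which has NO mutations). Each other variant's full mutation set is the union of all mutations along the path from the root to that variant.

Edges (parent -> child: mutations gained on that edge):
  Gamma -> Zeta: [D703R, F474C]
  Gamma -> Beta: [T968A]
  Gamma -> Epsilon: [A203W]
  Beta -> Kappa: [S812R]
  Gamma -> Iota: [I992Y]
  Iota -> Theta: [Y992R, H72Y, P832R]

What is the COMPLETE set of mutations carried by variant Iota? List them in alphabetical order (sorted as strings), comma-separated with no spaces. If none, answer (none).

At Gamma: gained [] -> total []
At Iota: gained ['I992Y'] -> total ['I992Y']

Answer: I992Y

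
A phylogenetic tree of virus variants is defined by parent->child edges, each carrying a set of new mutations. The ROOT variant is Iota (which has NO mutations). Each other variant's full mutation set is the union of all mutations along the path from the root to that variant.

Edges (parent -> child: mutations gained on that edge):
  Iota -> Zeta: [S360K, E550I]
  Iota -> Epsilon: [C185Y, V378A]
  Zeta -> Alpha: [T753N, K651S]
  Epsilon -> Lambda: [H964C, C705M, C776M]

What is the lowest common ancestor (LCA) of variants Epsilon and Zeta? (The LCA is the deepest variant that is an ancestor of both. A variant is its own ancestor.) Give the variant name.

Answer: Iota

Derivation:
Path from root to Epsilon: Iota -> Epsilon
  ancestors of Epsilon: {Iota, Epsilon}
Path from root to Zeta: Iota -> Zeta
  ancestors of Zeta: {Iota, Zeta}
Common ancestors: {Iota}
Walk up from Zeta: Zeta (not in ancestors of Epsilon), Iota (in ancestors of Epsilon)
Deepest common ancestor (LCA) = Iota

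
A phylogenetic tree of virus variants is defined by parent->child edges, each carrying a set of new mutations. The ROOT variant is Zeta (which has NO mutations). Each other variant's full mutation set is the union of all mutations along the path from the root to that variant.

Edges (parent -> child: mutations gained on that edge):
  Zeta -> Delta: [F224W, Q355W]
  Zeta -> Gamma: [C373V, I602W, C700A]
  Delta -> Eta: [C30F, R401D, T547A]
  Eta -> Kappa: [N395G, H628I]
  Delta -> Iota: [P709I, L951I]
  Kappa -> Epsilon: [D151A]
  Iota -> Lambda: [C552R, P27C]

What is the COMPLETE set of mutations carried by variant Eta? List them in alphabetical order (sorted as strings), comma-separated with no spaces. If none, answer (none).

Answer: C30F,F224W,Q355W,R401D,T547A

Derivation:
At Zeta: gained [] -> total []
At Delta: gained ['F224W', 'Q355W'] -> total ['F224W', 'Q355W']
At Eta: gained ['C30F', 'R401D', 'T547A'] -> total ['C30F', 'F224W', 'Q355W', 'R401D', 'T547A']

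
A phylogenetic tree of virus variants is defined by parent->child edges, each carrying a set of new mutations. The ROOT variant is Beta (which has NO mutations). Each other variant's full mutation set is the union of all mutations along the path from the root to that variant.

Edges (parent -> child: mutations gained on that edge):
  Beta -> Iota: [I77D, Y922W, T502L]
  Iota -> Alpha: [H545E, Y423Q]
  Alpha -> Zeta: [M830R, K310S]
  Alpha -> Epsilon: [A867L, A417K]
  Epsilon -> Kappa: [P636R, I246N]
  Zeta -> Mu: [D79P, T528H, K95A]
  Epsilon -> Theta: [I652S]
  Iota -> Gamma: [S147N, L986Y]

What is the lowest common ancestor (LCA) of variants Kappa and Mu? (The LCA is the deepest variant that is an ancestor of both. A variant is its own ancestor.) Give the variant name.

Answer: Alpha

Derivation:
Path from root to Kappa: Beta -> Iota -> Alpha -> Epsilon -> Kappa
  ancestors of Kappa: {Beta, Iota, Alpha, Epsilon, Kappa}
Path from root to Mu: Beta -> Iota -> Alpha -> Zeta -> Mu
  ancestors of Mu: {Beta, Iota, Alpha, Zeta, Mu}
Common ancestors: {Beta, Iota, Alpha}
Walk up from Mu: Mu (not in ancestors of Kappa), Zeta (not in ancestors of Kappa), Alpha (in ancestors of Kappa), Iota (in ancestors of Kappa), Beta (in ancestors of Kappa)
Deepest common ancestor (LCA) = Alpha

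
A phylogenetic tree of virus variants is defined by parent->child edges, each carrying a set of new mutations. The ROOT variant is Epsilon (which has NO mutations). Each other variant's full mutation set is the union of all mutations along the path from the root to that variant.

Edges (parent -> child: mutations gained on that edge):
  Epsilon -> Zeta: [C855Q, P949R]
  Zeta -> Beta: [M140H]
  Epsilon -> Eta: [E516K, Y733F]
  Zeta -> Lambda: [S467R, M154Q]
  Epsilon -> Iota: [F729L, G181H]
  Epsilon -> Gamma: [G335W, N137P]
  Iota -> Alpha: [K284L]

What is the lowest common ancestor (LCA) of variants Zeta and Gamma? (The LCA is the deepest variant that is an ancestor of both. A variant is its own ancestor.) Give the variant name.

Path from root to Zeta: Epsilon -> Zeta
  ancestors of Zeta: {Epsilon, Zeta}
Path from root to Gamma: Epsilon -> Gamma
  ancestors of Gamma: {Epsilon, Gamma}
Common ancestors: {Epsilon}
Walk up from Gamma: Gamma (not in ancestors of Zeta), Epsilon (in ancestors of Zeta)
Deepest common ancestor (LCA) = Epsilon

Answer: Epsilon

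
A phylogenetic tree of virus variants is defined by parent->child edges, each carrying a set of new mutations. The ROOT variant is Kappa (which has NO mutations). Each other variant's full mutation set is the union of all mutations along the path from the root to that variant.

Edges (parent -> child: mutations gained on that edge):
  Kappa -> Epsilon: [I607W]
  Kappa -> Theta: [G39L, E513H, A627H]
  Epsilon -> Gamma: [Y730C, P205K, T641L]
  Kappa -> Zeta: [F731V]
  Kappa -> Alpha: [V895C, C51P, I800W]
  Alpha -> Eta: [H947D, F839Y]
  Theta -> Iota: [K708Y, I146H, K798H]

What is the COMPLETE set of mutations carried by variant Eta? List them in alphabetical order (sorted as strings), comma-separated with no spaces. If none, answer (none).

Answer: C51P,F839Y,H947D,I800W,V895C

Derivation:
At Kappa: gained [] -> total []
At Alpha: gained ['V895C', 'C51P', 'I800W'] -> total ['C51P', 'I800W', 'V895C']
At Eta: gained ['H947D', 'F839Y'] -> total ['C51P', 'F839Y', 'H947D', 'I800W', 'V895C']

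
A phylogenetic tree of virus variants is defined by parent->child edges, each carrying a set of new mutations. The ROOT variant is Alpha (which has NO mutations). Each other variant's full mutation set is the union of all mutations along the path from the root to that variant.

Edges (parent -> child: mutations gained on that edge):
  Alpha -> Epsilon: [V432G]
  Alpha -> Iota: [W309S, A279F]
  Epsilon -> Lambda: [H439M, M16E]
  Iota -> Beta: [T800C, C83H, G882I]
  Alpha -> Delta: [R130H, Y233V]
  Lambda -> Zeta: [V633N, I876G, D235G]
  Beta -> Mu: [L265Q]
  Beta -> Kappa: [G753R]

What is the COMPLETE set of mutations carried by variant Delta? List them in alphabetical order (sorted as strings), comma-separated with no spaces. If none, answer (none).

At Alpha: gained [] -> total []
At Delta: gained ['R130H', 'Y233V'] -> total ['R130H', 'Y233V']

Answer: R130H,Y233V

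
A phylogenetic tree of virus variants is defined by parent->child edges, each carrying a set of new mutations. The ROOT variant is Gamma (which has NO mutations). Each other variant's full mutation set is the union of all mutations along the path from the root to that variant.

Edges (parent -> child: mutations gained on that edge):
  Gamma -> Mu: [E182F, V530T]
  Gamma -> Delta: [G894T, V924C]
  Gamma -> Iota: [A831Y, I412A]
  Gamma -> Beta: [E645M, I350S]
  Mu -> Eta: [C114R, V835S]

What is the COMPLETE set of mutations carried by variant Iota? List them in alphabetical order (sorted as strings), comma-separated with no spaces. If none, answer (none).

Answer: A831Y,I412A

Derivation:
At Gamma: gained [] -> total []
At Iota: gained ['A831Y', 'I412A'] -> total ['A831Y', 'I412A']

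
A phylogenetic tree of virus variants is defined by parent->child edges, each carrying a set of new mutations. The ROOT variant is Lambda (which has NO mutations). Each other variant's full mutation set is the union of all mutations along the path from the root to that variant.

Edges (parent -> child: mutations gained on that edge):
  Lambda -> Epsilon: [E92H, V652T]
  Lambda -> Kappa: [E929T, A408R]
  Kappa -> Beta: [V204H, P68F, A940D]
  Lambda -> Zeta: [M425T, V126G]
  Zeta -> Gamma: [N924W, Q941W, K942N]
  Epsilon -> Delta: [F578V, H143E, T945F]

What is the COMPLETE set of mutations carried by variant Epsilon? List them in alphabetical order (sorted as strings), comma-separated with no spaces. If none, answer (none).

At Lambda: gained [] -> total []
At Epsilon: gained ['E92H', 'V652T'] -> total ['E92H', 'V652T']

Answer: E92H,V652T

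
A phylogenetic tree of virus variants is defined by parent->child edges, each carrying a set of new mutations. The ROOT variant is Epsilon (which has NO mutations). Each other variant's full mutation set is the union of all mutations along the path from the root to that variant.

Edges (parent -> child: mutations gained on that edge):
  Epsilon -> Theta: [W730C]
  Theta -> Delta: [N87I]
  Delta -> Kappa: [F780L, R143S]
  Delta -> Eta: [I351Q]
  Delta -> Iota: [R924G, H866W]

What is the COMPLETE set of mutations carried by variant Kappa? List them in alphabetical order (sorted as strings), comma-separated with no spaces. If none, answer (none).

At Epsilon: gained [] -> total []
At Theta: gained ['W730C'] -> total ['W730C']
At Delta: gained ['N87I'] -> total ['N87I', 'W730C']
At Kappa: gained ['F780L', 'R143S'] -> total ['F780L', 'N87I', 'R143S', 'W730C']

Answer: F780L,N87I,R143S,W730C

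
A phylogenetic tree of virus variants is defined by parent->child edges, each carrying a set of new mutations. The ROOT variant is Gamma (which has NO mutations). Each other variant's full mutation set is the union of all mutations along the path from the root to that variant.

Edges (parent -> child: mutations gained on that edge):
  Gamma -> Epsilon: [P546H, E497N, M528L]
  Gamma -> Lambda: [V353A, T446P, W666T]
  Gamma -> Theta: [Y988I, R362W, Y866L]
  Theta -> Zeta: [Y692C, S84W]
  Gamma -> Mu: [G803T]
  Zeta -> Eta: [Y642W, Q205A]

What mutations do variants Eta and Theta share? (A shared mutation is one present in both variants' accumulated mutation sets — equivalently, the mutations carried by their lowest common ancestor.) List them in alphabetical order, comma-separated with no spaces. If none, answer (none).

Accumulating mutations along path to Eta:
  At Gamma: gained [] -> total []
  At Theta: gained ['Y988I', 'R362W', 'Y866L'] -> total ['R362W', 'Y866L', 'Y988I']
  At Zeta: gained ['Y692C', 'S84W'] -> total ['R362W', 'S84W', 'Y692C', 'Y866L', 'Y988I']
  At Eta: gained ['Y642W', 'Q205A'] -> total ['Q205A', 'R362W', 'S84W', 'Y642W', 'Y692C', 'Y866L', 'Y988I']
Mutations(Eta) = ['Q205A', 'R362W', 'S84W', 'Y642W', 'Y692C', 'Y866L', 'Y988I']
Accumulating mutations along path to Theta:
  At Gamma: gained [] -> total []
  At Theta: gained ['Y988I', 'R362W', 'Y866L'] -> total ['R362W', 'Y866L', 'Y988I']
Mutations(Theta) = ['R362W', 'Y866L', 'Y988I']
Intersection: ['Q205A', 'R362W', 'S84W', 'Y642W', 'Y692C', 'Y866L', 'Y988I'] ∩ ['R362W', 'Y866L', 'Y988I'] = ['R362W', 'Y866L', 'Y988I']

Answer: R362W,Y866L,Y988I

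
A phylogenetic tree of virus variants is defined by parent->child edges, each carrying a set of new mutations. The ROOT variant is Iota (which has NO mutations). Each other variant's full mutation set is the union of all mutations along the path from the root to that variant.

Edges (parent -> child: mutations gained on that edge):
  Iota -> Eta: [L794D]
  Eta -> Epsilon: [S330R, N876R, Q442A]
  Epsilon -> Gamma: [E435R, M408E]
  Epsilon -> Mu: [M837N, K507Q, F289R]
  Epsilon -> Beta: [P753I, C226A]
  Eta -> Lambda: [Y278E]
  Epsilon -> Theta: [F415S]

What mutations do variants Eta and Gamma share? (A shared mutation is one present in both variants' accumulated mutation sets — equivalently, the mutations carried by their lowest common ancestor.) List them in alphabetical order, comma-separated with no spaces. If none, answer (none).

Answer: L794D

Derivation:
Accumulating mutations along path to Eta:
  At Iota: gained [] -> total []
  At Eta: gained ['L794D'] -> total ['L794D']
Mutations(Eta) = ['L794D']
Accumulating mutations along path to Gamma:
  At Iota: gained [] -> total []
  At Eta: gained ['L794D'] -> total ['L794D']
  At Epsilon: gained ['S330R', 'N876R', 'Q442A'] -> total ['L794D', 'N876R', 'Q442A', 'S330R']
  At Gamma: gained ['E435R', 'M408E'] -> total ['E435R', 'L794D', 'M408E', 'N876R', 'Q442A', 'S330R']
Mutations(Gamma) = ['E435R', 'L794D', 'M408E', 'N876R', 'Q442A', 'S330R']
Intersection: ['L794D'] ∩ ['E435R', 'L794D', 'M408E', 'N876R', 'Q442A', 'S330R'] = ['L794D']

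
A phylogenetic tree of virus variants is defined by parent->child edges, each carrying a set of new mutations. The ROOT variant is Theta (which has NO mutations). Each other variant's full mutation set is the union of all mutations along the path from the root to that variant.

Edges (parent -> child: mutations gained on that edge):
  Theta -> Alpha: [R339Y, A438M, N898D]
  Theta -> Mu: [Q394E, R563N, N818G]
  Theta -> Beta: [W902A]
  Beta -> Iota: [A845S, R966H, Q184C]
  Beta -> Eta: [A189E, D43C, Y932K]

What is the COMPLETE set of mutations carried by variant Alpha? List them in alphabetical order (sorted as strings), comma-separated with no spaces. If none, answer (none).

Answer: A438M,N898D,R339Y

Derivation:
At Theta: gained [] -> total []
At Alpha: gained ['R339Y', 'A438M', 'N898D'] -> total ['A438M', 'N898D', 'R339Y']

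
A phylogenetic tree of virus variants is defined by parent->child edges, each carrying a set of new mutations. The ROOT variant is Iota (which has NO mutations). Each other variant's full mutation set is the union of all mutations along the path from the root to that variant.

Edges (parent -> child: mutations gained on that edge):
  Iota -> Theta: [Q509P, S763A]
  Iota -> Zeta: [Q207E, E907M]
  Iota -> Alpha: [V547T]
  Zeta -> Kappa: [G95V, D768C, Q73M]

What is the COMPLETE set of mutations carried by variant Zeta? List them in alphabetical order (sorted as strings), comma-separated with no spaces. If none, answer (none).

Answer: E907M,Q207E

Derivation:
At Iota: gained [] -> total []
At Zeta: gained ['Q207E', 'E907M'] -> total ['E907M', 'Q207E']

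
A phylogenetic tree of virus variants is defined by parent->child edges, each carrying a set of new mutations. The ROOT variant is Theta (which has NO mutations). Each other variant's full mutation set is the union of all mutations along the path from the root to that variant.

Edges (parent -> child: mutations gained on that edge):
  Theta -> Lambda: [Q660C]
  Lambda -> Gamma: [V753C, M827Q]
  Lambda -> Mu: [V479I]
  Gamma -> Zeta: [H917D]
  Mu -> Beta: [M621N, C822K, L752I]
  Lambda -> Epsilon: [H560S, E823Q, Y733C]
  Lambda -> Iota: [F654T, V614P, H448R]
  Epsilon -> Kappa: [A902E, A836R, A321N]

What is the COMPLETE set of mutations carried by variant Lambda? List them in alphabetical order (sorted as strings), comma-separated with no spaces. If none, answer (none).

Answer: Q660C

Derivation:
At Theta: gained [] -> total []
At Lambda: gained ['Q660C'] -> total ['Q660C']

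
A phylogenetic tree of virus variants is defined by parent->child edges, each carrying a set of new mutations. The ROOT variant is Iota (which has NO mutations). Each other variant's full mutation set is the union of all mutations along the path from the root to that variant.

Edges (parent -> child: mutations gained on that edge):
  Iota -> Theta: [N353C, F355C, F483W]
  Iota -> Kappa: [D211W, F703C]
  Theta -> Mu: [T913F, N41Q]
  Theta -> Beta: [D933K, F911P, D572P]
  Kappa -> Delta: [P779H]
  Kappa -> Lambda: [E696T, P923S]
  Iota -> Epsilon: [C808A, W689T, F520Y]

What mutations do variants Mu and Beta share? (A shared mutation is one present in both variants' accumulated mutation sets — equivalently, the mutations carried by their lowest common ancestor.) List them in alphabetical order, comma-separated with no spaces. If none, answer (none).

Accumulating mutations along path to Mu:
  At Iota: gained [] -> total []
  At Theta: gained ['N353C', 'F355C', 'F483W'] -> total ['F355C', 'F483W', 'N353C']
  At Mu: gained ['T913F', 'N41Q'] -> total ['F355C', 'F483W', 'N353C', 'N41Q', 'T913F']
Mutations(Mu) = ['F355C', 'F483W', 'N353C', 'N41Q', 'T913F']
Accumulating mutations along path to Beta:
  At Iota: gained [] -> total []
  At Theta: gained ['N353C', 'F355C', 'F483W'] -> total ['F355C', 'F483W', 'N353C']
  At Beta: gained ['D933K', 'F911P', 'D572P'] -> total ['D572P', 'D933K', 'F355C', 'F483W', 'F911P', 'N353C']
Mutations(Beta) = ['D572P', 'D933K', 'F355C', 'F483W', 'F911P', 'N353C']
Intersection: ['F355C', 'F483W', 'N353C', 'N41Q', 'T913F'] ∩ ['D572P', 'D933K', 'F355C', 'F483W', 'F911P', 'N353C'] = ['F355C', 'F483W', 'N353C']

Answer: F355C,F483W,N353C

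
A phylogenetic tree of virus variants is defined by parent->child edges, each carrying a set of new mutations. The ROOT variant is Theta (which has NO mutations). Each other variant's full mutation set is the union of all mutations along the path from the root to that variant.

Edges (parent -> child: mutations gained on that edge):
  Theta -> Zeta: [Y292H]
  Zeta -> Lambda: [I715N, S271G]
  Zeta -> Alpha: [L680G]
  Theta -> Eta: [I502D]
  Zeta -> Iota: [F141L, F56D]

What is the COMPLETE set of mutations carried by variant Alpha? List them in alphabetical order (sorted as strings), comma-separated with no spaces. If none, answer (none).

Answer: L680G,Y292H

Derivation:
At Theta: gained [] -> total []
At Zeta: gained ['Y292H'] -> total ['Y292H']
At Alpha: gained ['L680G'] -> total ['L680G', 'Y292H']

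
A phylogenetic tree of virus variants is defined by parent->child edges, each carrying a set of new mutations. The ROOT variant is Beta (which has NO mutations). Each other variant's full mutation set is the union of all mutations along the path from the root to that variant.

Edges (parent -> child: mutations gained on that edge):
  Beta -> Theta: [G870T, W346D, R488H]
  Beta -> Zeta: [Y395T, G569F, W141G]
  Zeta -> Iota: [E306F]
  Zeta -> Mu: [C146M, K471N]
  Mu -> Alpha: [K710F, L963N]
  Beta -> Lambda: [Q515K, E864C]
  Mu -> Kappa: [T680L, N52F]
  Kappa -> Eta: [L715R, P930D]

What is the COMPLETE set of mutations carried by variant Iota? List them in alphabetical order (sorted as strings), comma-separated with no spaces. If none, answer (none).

Answer: E306F,G569F,W141G,Y395T

Derivation:
At Beta: gained [] -> total []
At Zeta: gained ['Y395T', 'G569F', 'W141G'] -> total ['G569F', 'W141G', 'Y395T']
At Iota: gained ['E306F'] -> total ['E306F', 'G569F', 'W141G', 'Y395T']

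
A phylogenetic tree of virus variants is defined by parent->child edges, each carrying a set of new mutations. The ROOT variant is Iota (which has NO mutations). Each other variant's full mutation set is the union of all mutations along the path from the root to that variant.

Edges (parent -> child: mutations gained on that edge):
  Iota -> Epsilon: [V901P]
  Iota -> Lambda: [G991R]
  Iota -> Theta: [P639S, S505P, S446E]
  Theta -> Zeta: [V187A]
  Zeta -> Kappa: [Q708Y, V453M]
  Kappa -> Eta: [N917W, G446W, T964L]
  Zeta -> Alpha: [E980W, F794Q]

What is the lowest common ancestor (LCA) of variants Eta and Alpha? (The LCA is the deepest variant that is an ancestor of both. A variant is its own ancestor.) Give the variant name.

Answer: Zeta

Derivation:
Path from root to Eta: Iota -> Theta -> Zeta -> Kappa -> Eta
  ancestors of Eta: {Iota, Theta, Zeta, Kappa, Eta}
Path from root to Alpha: Iota -> Theta -> Zeta -> Alpha
  ancestors of Alpha: {Iota, Theta, Zeta, Alpha}
Common ancestors: {Iota, Theta, Zeta}
Walk up from Alpha: Alpha (not in ancestors of Eta), Zeta (in ancestors of Eta), Theta (in ancestors of Eta), Iota (in ancestors of Eta)
Deepest common ancestor (LCA) = Zeta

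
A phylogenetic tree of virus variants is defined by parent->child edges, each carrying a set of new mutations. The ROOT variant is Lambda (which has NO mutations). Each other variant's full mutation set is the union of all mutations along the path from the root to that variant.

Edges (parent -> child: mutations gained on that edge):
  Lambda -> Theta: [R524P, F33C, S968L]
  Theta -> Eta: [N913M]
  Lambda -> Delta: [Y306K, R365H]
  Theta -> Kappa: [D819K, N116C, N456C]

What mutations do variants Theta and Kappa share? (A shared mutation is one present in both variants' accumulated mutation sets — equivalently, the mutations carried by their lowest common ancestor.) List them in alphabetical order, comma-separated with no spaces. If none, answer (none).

Answer: F33C,R524P,S968L

Derivation:
Accumulating mutations along path to Theta:
  At Lambda: gained [] -> total []
  At Theta: gained ['R524P', 'F33C', 'S968L'] -> total ['F33C', 'R524P', 'S968L']
Mutations(Theta) = ['F33C', 'R524P', 'S968L']
Accumulating mutations along path to Kappa:
  At Lambda: gained [] -> total []
  At Theta: gained ['R524P', 'F33C', 'S968L'] -> total ['F33C', 'R524P', 'S968L']
  At Kappa: gained ['D819K', 'N116C', 'N456C'] -> total ['D819K', 'F33C', 'N116C', 'N456C', 'R524P', 'S968L']
Mutations(Kappa) = ['D819K', 'F33C', 'N116C', 'N456C', 'R524P', 'S968L']
Intersection: ['F33C', 'R524P', 'S968L'] ∩ ['D819K', 'F33C', 'N116C', 'N456C', 'R524P', 'S968L'] = ['F33C', 'R524P', 'S968L']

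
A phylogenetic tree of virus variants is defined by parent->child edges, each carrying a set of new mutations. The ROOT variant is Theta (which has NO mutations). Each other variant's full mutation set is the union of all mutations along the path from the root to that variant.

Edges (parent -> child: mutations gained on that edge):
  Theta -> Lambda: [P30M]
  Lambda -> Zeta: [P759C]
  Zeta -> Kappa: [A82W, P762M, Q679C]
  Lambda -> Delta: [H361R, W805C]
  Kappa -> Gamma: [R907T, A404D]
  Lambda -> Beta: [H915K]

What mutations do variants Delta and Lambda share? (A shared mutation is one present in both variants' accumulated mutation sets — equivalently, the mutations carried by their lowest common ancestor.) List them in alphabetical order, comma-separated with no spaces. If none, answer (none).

Accumulating mutations along path to Delta:
  At Theta: gained [] -> total []
  At Lambda: gained ['P30M'] -> total ['P30M']
  At Delta: gained ['H361R', 'W805C'] -> total ['H361R', 'P30M', 'W805C']
Mutations(Delta) = ['H361R', 'P30M', 'W805C']
Accumulating mutations along path to Lambda:
  At Theta: gained [] -> total []
  At Lambda: gained ['P30M'] -> total ['P30M']
Mutations(Lambda) = ['P30M']
Intersection: ['H361R', 'P30M', 'W805C'] ∩ ['P30M'] = ['P30M']

Answer: P30M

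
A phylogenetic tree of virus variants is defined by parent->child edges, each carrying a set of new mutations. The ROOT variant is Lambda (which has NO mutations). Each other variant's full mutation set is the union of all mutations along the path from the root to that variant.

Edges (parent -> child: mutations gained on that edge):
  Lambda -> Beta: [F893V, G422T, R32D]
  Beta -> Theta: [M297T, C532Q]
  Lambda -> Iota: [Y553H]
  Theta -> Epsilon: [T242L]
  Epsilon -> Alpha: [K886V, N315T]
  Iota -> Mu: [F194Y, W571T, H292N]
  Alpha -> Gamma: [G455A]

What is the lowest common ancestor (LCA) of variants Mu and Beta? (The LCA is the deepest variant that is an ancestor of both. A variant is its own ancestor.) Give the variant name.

Answer: Lambda

Derivation:
Path from root to Mu: Lambda -> Iota -> Mu
  ancestors of Mu: {Lambda, Iota, Mu}
Path from root to Beta: Lambda -> Beta
  ancestors of Beta: {Lambda, Beta}
Common ancestors: {Lambda}
Walk up from Beta: Beta (not in ancestors of Mu), Lambda (in ancestors of Mu)
Deepest common ancestor (LCA) = Lambda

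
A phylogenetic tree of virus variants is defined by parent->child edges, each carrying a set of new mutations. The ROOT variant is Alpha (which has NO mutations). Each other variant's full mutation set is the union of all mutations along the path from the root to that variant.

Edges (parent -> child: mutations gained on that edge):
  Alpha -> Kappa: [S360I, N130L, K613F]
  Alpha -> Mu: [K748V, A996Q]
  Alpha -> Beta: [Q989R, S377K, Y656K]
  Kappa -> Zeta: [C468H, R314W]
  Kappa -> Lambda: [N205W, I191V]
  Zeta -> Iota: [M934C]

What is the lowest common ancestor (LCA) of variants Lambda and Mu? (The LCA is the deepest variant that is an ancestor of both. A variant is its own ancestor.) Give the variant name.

Answer: Alpha

Derivation:
Path from root to Lambda: Alpha -> Kappa -> Lambda
  ancestors of Lambda: {Alpha, Kappa, Lambda}
Path from root to Mu: Alpha -> Mu
  ancestors of Mu: {Alpha, Mu}
Common ancestors: {Alpha}
Walk up from Mu: Mu (not in ancestors of Lambda), Alpha (in ancestors of Lambda)
Deepest common ancestor (LCA) = Alpha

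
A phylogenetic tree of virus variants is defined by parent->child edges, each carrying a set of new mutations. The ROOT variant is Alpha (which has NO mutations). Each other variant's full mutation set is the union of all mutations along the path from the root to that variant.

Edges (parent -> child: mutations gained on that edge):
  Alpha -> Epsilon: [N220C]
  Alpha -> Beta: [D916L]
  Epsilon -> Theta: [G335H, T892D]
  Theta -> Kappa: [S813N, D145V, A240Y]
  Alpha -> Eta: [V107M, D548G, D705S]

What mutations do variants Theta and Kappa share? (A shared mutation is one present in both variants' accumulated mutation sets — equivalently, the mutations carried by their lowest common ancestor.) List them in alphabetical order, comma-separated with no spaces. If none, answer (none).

Answer: G335H,N220C,T892D

Derivation:
Accumulating mutations along path to Theta:
  At Alpha: gained [] -> total []
  At Epsilon: gained ['N220C'] -> total ['N220C']
  At Theta: gained ['G335H', 'T892D'] -> total ['G335H', 'N220C', 'T892D']
Mutations(Theta) = ['G335H', 'N220C', 'T892D']
Accumulating mutations along path to Kappa:
  At Alpha: gained [] -> total []
  At Epsilon: gained ['N220C'] -> total ['N220C']
  At Theta: gained ['G335H', 'T892D'] -> total ['G335H', 'N220C', 'T892D']
  At Kappa: gained ['S813N', 'D145V', 'A240Y'] -> total ['A240Y', 'D145V', 'G335H', 'N220C', 'S813N', 'T892D']
Mutations(Kappa) = ['A240Y', 'D145V', 'G335H', 'N220C', 'S813N', 'T892D']
Intersection: ['G335H', 'N220C', 'T892D'] ∩ ['A240Y', 'D145V', 'G335H', 'N220C', 'S813N', 'T892D'] = ['G335H', 'N220C', 'T892D']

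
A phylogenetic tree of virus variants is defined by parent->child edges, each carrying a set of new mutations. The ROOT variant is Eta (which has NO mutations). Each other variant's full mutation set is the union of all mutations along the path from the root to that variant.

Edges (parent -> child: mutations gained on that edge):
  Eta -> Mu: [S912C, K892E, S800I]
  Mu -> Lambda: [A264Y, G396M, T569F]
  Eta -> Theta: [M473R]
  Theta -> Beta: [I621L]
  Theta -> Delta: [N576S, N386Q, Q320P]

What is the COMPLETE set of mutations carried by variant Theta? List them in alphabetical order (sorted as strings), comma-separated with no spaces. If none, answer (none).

At Eta: gained [] -> total []
At Theta: gained ['M473R'] -> total ['M473R']

Answer: M473R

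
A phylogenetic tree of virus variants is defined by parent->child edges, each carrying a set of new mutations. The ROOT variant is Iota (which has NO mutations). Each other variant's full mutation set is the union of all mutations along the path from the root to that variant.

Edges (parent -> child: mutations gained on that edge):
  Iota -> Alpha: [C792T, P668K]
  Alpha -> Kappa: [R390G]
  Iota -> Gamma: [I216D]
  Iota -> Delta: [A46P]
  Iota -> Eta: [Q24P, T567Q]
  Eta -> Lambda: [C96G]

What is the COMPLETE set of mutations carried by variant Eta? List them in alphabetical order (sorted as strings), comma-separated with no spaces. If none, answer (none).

Answer: Q24P,T567Q

Derivation:
At Iota: gained [] -> total []
At Eta: gained ['Q24P', 'T567Q'] -> total ['Q24P', 'T567Q']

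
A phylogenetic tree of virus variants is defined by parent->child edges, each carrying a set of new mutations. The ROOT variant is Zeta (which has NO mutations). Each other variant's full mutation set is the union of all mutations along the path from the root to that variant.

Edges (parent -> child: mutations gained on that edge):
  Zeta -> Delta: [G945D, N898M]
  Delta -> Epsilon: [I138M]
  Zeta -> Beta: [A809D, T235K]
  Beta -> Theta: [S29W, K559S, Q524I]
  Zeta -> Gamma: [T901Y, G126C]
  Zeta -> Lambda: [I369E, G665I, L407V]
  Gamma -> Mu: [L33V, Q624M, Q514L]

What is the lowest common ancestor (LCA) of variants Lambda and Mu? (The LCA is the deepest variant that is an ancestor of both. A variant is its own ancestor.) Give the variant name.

Path from root to Lambda: Zeta -> Lambda
  ancestors of Lambda: {Zeta, Lambda}
Path from root to Mu: Zeta -> Gamma -> Mu
  ancestors of Mu: {Zeta, Gamma, Mu}
Common ancestors: {Zeta}
Walk up from Mu: Mu (not in ancestors of Lambda), Gamma (not in ancestors of Lambda), Zeta (in ancestors of Lambda)
Deepest common ancestor (LCA) = Zeta

Answer: Zeta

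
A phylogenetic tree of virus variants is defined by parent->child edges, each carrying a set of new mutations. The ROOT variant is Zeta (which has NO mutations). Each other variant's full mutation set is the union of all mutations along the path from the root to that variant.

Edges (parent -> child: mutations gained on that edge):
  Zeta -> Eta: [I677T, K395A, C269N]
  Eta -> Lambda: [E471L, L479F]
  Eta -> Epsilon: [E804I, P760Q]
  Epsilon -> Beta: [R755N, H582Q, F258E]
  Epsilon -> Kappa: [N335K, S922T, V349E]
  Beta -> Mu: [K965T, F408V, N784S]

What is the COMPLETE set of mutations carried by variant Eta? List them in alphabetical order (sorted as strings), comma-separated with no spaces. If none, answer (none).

Answer: C269N,I677T,K395A

Derivation:
At Zeta: gained [] -> total []
At Eta: gained ['I677T', 'K395A', 'C269N'] -> total ['C269N', 'I677T', 'K395A']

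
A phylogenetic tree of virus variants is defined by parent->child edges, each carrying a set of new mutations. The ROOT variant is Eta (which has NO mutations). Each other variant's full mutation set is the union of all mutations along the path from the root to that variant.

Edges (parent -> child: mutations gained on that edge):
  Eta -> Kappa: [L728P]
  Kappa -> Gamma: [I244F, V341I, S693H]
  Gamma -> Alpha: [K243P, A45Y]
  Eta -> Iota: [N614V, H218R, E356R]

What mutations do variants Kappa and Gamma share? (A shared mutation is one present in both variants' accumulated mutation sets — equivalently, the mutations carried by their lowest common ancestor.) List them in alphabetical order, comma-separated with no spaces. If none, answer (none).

Answer: L728P

Derivation:
Accumulating mutations along path to Kappa:
  At Eta: gained [] -> total []
  At Kappa: gained ['L728P'] -> total ['L728P']
Mutations(Kappa) = ['L728P']
Accumulating mutations along path to Gamma:
  At Eta: gained [] -> total []
  At Kappa: gained ['L728P'] -> total ['L728P']
  At Gamma: gained ['I244F', 'V341I', 'S693H'] -> total ['I244F', 'L728P', 'S693H', 'V341I']
Mutations(Gamma) = ['I244F', 'L728P', 'S693H', 'V341I']
Intersection: ['L728P'] ∩ ['I244F', 'L728P', 'S693H', 'V341I'] = ['L728P']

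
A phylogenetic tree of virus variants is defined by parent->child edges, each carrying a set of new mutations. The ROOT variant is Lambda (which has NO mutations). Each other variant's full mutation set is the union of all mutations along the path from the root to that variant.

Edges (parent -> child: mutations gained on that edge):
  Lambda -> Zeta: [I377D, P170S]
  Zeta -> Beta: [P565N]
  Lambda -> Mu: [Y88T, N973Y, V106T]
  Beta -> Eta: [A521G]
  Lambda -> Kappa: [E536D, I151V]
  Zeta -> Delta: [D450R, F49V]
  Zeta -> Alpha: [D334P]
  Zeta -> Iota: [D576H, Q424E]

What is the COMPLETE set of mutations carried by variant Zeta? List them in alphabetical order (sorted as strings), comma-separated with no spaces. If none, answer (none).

Answer: I377D,P170S

Derivation:
At Lambda: gained [] -> total []
At Zeta: gained ['I377D', 'P170S'] -> total ['I377D', 'P170S']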